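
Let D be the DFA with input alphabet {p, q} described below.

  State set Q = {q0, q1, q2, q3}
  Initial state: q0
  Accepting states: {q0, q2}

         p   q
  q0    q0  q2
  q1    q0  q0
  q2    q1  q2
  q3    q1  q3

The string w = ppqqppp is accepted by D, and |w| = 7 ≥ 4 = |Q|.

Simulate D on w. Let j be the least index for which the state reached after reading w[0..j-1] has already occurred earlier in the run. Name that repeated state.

State sequence: q0 -p-> q0 -p-> q0 -q-> q2 -q-> q2 -p-> q1 -p-> q0 -p-> q0
First repeat at step 1: q0 was already visited.

The earliest repeat is at step j = 1: D is in q0, which it already visited at step i = 0.

q0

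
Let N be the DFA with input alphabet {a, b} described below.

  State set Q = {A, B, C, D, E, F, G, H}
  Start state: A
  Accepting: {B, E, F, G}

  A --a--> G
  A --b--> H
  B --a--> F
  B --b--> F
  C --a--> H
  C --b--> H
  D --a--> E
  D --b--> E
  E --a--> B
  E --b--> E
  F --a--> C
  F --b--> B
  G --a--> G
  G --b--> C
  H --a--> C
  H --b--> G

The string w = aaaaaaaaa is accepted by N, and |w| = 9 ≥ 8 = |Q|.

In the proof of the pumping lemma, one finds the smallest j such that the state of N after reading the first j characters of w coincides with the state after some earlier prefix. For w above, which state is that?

Run of N on w = a a a a a a a a a:
  step 0: A  (start)
  step 1: G  (read a: A→G)
  step 2: G  (read a: G→G)   ← first repeat (G seen earlier)
  step 3: G  (read a: G→G)
  step 4: G  (read a: G→G)
  step 5: G  (read a: G→G)
  step 6: G  (read a: G→G)
  step 7: G  (read a: G→G)
  step 8: G  (read a: G→G)
  step 9: G  (read a: G→G)

The earliest repeat is at step j = 2: N is in G, which it already visited at step i = 1.
Since N has 8 states, any run of length ≥ 8 visits 8+1 states, so by pigeonhole some state repeats within the first 8 steps — that repeat gives the pumpable loop.

G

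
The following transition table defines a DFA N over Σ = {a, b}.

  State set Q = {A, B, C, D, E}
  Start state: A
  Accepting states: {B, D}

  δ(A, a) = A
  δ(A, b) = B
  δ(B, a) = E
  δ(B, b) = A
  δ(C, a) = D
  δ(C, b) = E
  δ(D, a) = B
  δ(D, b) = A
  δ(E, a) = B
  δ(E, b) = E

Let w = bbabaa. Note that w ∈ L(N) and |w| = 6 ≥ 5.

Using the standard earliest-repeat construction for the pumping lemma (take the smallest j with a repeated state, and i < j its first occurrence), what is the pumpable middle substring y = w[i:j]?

bb

State sequence: A -b-> B -b-> A -a-> A -b-> B -a-> E -a-> B
First repeat at step 2: A was already visited.

So i = 0, j = 2, giving x = w[0:0] = ε, y = w[0:2] = bb, z = w[2:6] = abaa.
Check: |xy| = 2 ≤ 5 and |y| = 2 ≥ 1. Reading y takes N from A back to A, so every xyⁱz is accepted.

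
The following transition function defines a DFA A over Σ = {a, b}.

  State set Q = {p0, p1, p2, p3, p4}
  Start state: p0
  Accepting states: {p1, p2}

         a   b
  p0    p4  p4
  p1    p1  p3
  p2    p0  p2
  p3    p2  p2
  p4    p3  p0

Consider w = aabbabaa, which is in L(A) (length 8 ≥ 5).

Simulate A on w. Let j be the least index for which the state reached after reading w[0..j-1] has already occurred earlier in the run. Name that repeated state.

p2

Run of A on w = a a b b a b a a:
  step 0: p0  (start)
  step 1: p4  (read a: p0→p4)
  step 2: p3  (read a: p4→p3)
  step 3: p2  (read b: p3→p2)
  step 4: p2  (read b: p2→p2)   ← first repeat (p2 seen earlier)
  step 5: p0  (read a: p2→p0)
  step 6: p4  (read b: p0→p4)
  step 7: p3  (read a: p4→p3)
  step 8: p2  (read a: p3→p2)

The earliest repeat is at step j = 4: A is in p2, which it already visited at step i = 3.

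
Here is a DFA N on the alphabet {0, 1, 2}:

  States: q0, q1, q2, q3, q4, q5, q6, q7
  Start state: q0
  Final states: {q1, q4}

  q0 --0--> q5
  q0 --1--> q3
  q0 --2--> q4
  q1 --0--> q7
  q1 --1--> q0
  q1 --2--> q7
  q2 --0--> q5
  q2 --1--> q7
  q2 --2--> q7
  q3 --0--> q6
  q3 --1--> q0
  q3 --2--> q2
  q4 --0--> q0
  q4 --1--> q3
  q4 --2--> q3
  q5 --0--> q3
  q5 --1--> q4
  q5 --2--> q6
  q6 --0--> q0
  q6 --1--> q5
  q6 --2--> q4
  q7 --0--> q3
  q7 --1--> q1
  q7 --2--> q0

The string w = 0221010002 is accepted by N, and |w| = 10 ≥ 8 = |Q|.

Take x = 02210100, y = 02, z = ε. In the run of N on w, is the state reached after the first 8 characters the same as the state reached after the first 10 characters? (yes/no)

no

State sequence: q0 -0-> q5 -2-> q6 -2-> q4 -1-> q3 -0-> q6 -1-> q5 -0-> q3 -0-> q6 -0-> q0 -2-> q4

After x (step 8): q6. After xy (step 10): q4.
They differ (q6 ≠ q4), so y is not a cycle from the state after x; this split is not the one the pumping-lemma construction produces, and pumping y need not keep the string in L(N).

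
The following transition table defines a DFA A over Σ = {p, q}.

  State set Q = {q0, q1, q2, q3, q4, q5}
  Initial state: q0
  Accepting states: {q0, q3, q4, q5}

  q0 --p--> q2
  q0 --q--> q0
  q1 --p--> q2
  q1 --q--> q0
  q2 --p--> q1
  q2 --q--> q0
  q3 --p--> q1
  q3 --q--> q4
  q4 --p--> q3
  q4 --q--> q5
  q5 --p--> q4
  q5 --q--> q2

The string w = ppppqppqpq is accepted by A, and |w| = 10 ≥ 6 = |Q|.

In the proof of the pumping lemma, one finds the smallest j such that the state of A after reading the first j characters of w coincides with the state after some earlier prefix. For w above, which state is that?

Run of A on w = p p p p q p p q p q:
  step 0: q0  (start)
  step 1: q2  (read p: q0→q2)
  step 2: q1  (read p: q2→q1)
  step 3: q2  (read p: q1→q2)   ← first repeat (q2 seen earlier)
  step 4: q1  (read p: q2→q1)
  step 5: q0  (read q: q1→q0)
  step 6: q2  (read p: q0→q2)
  step 7: q1  (read p: q2→q1)
  step 8: q0  (read q: q1→q0)
  step 9: q2  (read p: q0→q2)
  step 10: q0  (read q: q2→q0)

The earliest repeat is at step j = 3: A is in q2, which it already visited at step i = 1.
Pumping length from the standard proof: p = 6 (the number of states). The repeated state found above gives |xy| = j ≤ 6 and |y| = j − i ≥ 1.

q2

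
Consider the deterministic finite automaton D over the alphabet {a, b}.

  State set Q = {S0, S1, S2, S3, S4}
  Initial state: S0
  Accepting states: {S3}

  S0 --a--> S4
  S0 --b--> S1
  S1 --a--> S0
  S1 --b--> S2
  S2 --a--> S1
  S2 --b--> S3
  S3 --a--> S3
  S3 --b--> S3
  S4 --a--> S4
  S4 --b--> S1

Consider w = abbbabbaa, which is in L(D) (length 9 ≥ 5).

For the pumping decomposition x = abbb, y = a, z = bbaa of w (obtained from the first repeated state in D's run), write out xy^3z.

abbbaaabbaa

xy^3z = abbb·a·a·a·bbaa = abbbaaabbaa.
Reading y = a takes D from S3 back to S3, so after x·y·y·y the machine is still in S3, and z then leads to the accepting state S3. Hence abbbaaabbaa ∈ L(D).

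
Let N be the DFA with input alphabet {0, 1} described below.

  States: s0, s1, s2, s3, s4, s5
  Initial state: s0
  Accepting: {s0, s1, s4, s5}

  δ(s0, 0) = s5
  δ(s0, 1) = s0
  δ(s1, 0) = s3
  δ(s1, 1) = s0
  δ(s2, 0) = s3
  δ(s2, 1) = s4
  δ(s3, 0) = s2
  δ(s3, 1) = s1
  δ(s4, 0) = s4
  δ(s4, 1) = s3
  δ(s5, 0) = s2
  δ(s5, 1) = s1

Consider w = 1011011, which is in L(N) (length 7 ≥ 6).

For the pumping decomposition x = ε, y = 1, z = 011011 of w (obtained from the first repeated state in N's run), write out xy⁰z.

xy⁰z = xz = ε·011011 = 011011.
Reading y = 1 takes N from s0 back to s0, so after x the machine is still in s0, and z then leads to the accepting state s0. Hence 011011 ∈ L(N).

011011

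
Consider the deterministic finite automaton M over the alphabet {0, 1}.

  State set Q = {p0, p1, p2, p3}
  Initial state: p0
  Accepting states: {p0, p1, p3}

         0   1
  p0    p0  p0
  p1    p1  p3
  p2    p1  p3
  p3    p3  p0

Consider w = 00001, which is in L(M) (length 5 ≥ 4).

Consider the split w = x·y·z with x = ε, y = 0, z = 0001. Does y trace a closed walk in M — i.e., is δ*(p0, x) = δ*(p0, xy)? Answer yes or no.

Run of M on the first 1 characters of w = 0:
  step 0: p0  (start)
  step 1: p0  (read 0: p0→p0)

After x (step 0): p0. After xy (step 1): p0.
They match, so y = 0 drives M around a cycle from p0 back to itself; pumping y any number of times keeps M in p0 before reading z, and xyⁱz ∈ L(M) for every i ≥ 0.

yes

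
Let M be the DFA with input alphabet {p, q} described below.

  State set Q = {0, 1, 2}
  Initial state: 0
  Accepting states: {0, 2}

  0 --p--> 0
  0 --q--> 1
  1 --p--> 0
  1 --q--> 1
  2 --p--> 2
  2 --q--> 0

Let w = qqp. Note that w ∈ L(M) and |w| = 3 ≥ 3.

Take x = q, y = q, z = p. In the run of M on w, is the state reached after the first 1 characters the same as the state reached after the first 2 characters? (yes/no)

yes

State sequence: 0 -q-> 1 -q-> 1

After x (step 1): 1. After xy (step 2): 1.
They match, so y = q drives M around a cycle from 1 back to itself; pumping y any number of times keeps M in 1 before reading z, and xyⁱz ∈ L(M) for every i ≥ 0.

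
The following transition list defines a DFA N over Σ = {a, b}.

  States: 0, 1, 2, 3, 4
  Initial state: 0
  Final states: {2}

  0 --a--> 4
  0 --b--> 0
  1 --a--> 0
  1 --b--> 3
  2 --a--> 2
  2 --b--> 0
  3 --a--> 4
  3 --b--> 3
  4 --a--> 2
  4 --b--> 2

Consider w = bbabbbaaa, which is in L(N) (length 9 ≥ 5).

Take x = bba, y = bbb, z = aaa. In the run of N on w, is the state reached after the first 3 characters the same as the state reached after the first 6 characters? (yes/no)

State sequence: 0 -b-> 0 -b-> 0 -a-> 4 -b-> 2 -b-> 0 -b-> 0

After x (step 3): 4. After xy (step 6): 0.
They differ (4 ≠ 0), so y is not a cycle from the state after x; this split is not the one the pumping-lemma construction produces, and pumping y need not keep the string in L(N).

no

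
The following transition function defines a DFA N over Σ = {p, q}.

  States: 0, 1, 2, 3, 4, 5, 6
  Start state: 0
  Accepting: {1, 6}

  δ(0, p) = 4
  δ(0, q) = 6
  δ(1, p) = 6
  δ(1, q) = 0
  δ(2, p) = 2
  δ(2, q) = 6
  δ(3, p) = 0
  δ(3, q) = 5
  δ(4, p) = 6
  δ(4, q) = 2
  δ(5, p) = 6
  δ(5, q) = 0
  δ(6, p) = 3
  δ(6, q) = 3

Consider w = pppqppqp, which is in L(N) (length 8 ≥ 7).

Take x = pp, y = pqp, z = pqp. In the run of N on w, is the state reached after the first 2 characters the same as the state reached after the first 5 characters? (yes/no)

State sequence: 0 -p-> 4 -p-> 6 -p-> 3 -q-> 5 -p-> 6

After x (step 2): 6. After xy (step 5): 6.
They match, so y = pqp drives N around a cycle from 6 back to itself; pumping y any number of times keeps N in 6 before reading z, and xyⁱz ∈ L(N) for every i ≥ 0.

yes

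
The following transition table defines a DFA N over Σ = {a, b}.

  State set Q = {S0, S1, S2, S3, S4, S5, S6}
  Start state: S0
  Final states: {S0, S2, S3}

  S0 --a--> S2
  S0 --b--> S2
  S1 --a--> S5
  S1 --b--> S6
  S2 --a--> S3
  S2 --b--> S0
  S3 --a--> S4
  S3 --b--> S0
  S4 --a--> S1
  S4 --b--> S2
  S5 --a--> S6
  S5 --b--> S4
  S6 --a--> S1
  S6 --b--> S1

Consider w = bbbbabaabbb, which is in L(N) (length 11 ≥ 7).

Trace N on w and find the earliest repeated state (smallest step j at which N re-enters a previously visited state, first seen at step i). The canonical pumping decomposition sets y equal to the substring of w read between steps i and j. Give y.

bb

Run of N on w = b b b b a b a a b b b:
  step 0: S0  (start)
  step 1: S2  (read b: S0→S2)
  step 2: S0  (read b: S2→S0)   ← first repeat (S0 seen earlier)
  step 3: S2  (read b: S0→S2)
  step 4: S0  (read b: S2→S0)
  step 5: S2  (read a: S0→S2)
  step 6: S0  (read b: S2→S0)
  step 7: S2  (read a: S0→S2)
  step 8: S3  (read a: S2→S3)
  step 9: S0  (read b: S3→S0)
  step 10: S2  (read b: S0→S2)
  step 11: S0  (read b: S2→S0)

So i = 0, j = 2, giving x = w[0:0] = ε, y = w[0:2] = bb, z = w[2:11] = bbabaabbb.
Check: |xy| = 2 ≤ 7 and |y| = 2 ≥ 1. Reading y takes N from S0 back to S0, so every xyⁱz is accepted.
Pumping length from the standard proof: p = 7 (the number of states). The repeated state found above gives |xy| = j ≤ 7 and |y| = j − i ≥ 1.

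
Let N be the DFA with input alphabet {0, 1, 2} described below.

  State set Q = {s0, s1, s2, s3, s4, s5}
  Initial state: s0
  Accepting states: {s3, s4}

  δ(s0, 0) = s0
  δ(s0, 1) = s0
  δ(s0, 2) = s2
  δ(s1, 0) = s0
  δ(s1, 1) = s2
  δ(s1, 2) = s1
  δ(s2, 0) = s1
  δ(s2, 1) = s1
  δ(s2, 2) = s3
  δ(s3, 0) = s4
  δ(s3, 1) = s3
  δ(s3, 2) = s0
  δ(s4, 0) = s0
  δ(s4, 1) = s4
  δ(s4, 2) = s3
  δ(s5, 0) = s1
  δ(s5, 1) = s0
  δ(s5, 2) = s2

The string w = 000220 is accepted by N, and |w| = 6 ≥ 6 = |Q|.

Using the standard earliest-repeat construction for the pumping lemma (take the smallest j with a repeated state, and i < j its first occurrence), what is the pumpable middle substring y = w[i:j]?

Run of N on w = 0 0 0 2 2 0:
  step 0: s0  (start)
  step 1: s0  (read 0: s0→s0)   ← first repeat (s0 seen earlier)
  step 2: s0  (read 0: s0→s0)
  step 3: s0  (read 0: s0→s0)
  step 4: s2  (read 2: s0→s2)
  step 5: s3  (read 2: s2→s3)
  step 6: s4  (read 0: s3→s4)

So i = 0, j = 1, giving x = w[0:0] = ε, y = w[0:1] = 0, z = w[1:6] = 00220.
Check: |xy| = 1 ≤ 6 and |y| = 1 ≥ 1. Reading y takes N from s0 back to s0, so every xyⁱz is accepted.

0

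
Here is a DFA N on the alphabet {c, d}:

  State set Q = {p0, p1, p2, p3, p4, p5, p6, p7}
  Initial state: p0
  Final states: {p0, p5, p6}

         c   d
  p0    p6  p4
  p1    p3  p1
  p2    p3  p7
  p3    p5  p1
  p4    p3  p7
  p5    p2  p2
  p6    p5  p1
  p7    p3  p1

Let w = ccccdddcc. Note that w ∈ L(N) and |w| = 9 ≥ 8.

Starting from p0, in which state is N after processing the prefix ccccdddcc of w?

p5

State sequence: p0 -c-> p6 -c-> p5 -c-> p2 -c-> p3 -d-> p1 -d-> p1 -d-> p1 -c-> p3 -c-> p5

After reading 9 characters, N is in state p5.
(This kind of state-tracing is the core of the pumping-lemma construction: with 8 states, pigeonhole forces a repeat within the first 8 steps.)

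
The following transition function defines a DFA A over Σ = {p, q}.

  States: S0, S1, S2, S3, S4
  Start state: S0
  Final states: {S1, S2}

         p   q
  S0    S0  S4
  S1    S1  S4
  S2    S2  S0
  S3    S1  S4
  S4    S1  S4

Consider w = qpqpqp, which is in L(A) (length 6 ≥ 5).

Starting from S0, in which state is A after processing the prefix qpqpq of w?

S4

Run of A on the first 5 characters of w = q p q p q:
  step 0: S0  (start)
  step 1: S4  (read q: S0→S4)
  step 2: S1  (read p: S4→S1)
  step 3: S4  (read q: S1→S4)
  step 4: S1  (read p: S4→S1)
  step 5: S4  (read q: S1→S4)

After reading 5 characters, A is in state S4.
(This kind of state-tracing is the core of the pumping-lemma construction: with 5 states, pigeonhole forces a repeat within the first 5 steps.)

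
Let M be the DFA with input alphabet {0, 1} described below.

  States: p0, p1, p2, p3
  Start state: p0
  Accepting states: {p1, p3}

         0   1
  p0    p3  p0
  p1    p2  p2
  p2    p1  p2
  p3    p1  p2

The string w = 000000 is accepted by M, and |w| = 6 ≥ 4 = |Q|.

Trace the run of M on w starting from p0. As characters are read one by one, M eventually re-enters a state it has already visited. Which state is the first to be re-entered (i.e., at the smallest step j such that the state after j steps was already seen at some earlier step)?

Run of M on w = 0 0 0 0 0 0:
  step 0: p0  (start)
  step 1: p3  (read 0: p0→p3)
  step 2: p1  (read 0: p3→p1)
  step 3: p2  (read 0: p1→p2)
  step 4: p1  (read 0: p2→p1)   ← first repeat (p1 seen earlier)
  step 5: p2  (read 0: p1→p2)
  step 6: p1  (read 0: p2→p1)

The earliest repeat is at step j = 4: M is in p1, which it already visited at step i = 2.

p1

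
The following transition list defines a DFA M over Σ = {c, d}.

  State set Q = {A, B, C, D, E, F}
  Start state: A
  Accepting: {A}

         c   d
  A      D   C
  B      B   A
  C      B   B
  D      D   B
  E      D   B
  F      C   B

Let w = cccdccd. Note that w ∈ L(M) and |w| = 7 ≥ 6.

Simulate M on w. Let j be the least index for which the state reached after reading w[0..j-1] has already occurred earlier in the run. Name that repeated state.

D

State sequence: A -c-> D -c-> D -c-> D -d-> B -c-> B -c-> B -d-> A
First repeat at step 2: D was already visited.

The earliest repeat is at step j = 2: M is in D, which it already visited at step i = 1.
Since M has 6 states, any run of length ≥ 6 visits 6+1 states, so by pigeonhole some state repeats within the first 6 steps — that repeat gives the pumpable loop.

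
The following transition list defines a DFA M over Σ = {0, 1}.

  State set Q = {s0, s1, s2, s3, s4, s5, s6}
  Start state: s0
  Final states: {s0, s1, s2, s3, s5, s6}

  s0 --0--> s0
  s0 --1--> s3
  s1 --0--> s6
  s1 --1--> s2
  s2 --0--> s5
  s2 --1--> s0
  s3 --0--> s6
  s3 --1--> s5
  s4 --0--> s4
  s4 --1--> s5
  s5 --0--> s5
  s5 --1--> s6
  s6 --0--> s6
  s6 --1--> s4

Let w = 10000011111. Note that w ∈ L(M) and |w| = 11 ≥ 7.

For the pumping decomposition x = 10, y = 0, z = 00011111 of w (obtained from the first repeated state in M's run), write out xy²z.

xy^2z = 10·0·0·00011111 = 100000011111.
Reading y = 0 takes M from s6 back to s6, so after x·y·y the machine is still in s6, and z then leads to the accepting state s5. Hence 100000011111 ∈ L(M).

100000011111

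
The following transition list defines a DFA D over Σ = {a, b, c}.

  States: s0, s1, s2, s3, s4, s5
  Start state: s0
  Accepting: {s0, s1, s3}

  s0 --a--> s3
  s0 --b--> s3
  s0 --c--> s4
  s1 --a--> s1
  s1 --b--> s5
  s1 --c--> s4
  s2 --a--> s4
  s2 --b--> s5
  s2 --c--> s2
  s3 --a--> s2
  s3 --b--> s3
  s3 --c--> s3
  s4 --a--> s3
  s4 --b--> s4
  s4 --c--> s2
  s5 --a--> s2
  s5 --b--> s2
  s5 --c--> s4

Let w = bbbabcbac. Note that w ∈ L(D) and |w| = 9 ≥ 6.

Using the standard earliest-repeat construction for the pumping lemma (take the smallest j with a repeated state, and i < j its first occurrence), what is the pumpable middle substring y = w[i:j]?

State sequence: s0 -b-> s3 -b-> s3 -b-> s3 -a-> s2 -b-> s5 -c-> s4 -b-> s4 -a-> s3 -c-> s3
First repeat at step 2: s3 was already visited.

So i = 1, j = 2, giving x = w[0:1] = b, y = w[1:2] = b, z = w[2:9] = babcbac.
Check: |xy| = 2 ≤ 6 and |y| = 1 ≥ 1. Reading y takes D from s3 back to s3, so every xyⁱz is accepted.
With |Q| = 6, pigeonhole forces a state repeat no later than step 6; the substring read between the first and second visits to that state can be pumped.

b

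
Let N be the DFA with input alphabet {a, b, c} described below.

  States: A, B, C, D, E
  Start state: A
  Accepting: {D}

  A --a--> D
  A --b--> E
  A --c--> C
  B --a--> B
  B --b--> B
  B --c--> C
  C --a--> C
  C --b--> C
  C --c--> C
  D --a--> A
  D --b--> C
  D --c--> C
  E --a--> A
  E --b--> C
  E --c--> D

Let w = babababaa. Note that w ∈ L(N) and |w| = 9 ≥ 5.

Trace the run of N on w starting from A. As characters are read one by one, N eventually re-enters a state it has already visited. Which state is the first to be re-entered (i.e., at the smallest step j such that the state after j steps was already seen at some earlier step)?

A

Run of N on w = b a b a b a b a a:
  step 0: A  (start)
  step 1: E  (read b: A→E)
  step 2: A  (read a: E→A)   ← first repeat (A seen earlier)
  step 3: E  (read b: A→E)
  step 4: A  (read a: E→A)
  step 5: E  (read b: A→E)
  step 6: A  (read a: E→A)
  step 7: E  (read b: A→E)
  step 8: A  (read a: E→A)
  step 9: D  (read a: A→D)

The earliest repeat is at step j = 2: N is in A, which it already visited at step i = 0.
With |Q| = 5, pigeonhole forces a state repeat no later than step 5; the substring read between the first and second visits to that state can be pumped.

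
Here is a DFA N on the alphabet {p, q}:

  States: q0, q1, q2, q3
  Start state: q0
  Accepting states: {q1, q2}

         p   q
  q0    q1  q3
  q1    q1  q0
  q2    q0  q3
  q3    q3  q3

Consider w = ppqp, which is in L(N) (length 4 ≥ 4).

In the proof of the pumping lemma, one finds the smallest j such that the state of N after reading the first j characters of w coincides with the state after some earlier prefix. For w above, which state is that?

q1

Run of N on w = p p q p:
  step 0: q0  (start)
  step 1: q1  (read p: q0→q1)
  step 2: q1  (read p: q1→q1)   ← first repeat (q1 seen earlier)
  step 3: q0  (read q: q1→q0)
  step 4: q1  (read p: q0→q1)

The earliest repeat is at step j = 2: N is in q1, which it already visited at step i = 1.
With |Q| = 4, pigeonhole forces a state repeat no later than step 4; the substring read between the first and second visits to that state can be pumped.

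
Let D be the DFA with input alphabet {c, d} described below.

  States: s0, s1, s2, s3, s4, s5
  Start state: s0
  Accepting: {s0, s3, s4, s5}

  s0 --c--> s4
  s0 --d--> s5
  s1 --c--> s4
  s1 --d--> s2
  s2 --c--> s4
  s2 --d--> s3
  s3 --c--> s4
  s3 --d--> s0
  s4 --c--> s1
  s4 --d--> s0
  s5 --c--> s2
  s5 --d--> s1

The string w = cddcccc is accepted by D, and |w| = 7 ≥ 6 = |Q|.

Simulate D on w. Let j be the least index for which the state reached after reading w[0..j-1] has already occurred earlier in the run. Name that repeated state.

State sequence: s0 -c-> s4 -d-> s0 -d-> s5 -c-> s2 -c-> s4 -c-> s1 -c-> s4
First repeat at step 2: s0 was already visited.

The earliest repeat is at step j = 2: D is in s0, which it already visited at step i = 0.
With |Q| = 6, pigeonhole forces a state repeat no later than step 6; the substring read between the first and second visits to that state can be pumped.

s0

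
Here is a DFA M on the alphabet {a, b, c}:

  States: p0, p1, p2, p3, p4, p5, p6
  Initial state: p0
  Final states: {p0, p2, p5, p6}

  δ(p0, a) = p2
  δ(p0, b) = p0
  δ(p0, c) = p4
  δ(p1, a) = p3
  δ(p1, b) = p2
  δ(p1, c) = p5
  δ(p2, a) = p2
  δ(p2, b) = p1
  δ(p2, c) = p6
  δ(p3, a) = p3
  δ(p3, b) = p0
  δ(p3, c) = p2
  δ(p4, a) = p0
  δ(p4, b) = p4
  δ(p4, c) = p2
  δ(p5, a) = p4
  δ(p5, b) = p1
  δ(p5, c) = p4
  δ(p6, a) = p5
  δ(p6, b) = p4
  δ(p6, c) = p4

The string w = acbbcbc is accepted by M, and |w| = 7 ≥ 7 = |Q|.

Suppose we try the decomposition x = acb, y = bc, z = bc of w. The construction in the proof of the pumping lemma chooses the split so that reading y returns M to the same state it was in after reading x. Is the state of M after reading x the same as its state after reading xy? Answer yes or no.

Run of M on the first 5 characters of w = a c b b c:
  step 0: p0  (start)
  step 1: p2  (read a: p0→p2)
  step 2: p6  (read c: p2→p6)
  step 3: p4  (read b: p6→p4)
  step 4: p4  (read b: p4→p4)
  step 5: p2  (read c: p4→p2)

After x (step 3): p4. After xy (step 5): p2.
They differ (p4 ≠ p2), so y is not a cycle from the state after x; this split is not the one the pumping-lemma construction produces, and pumping y need not keep the string in L(M).

no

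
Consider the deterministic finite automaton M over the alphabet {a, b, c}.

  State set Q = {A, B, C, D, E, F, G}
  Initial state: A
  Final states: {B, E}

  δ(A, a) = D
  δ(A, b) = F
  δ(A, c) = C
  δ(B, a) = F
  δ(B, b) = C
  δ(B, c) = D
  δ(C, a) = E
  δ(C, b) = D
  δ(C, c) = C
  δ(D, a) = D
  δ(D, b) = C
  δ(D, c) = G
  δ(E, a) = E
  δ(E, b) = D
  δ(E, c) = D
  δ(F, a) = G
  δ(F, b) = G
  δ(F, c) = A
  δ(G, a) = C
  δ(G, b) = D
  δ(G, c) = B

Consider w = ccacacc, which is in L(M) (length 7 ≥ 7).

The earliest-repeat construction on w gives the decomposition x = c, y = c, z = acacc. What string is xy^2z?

cccacacc

xy^2z = c·c·c·acacc = cccacacc.
Reading y = c takes M from C back to C, so after x·y·y the machine is still in C, and z then leads to the accepting state B. Hence cccacacc ∈ L(M).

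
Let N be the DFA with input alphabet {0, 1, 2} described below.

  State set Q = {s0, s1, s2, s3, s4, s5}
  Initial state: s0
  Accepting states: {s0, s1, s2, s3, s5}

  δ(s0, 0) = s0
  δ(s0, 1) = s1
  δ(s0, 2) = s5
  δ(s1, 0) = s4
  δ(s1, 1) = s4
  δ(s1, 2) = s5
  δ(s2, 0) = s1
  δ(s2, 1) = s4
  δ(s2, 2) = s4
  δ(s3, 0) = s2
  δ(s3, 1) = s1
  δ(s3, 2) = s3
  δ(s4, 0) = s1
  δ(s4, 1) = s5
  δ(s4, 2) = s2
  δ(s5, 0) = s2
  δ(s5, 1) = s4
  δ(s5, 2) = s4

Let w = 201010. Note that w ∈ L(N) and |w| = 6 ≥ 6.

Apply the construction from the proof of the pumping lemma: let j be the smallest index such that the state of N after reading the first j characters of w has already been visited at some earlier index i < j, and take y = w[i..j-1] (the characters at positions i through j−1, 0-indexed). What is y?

Run of N on w = 2 0 1 0 1 0:
  step 0: s0  (start)
  step 1: s5  (read 2: s0→s5)
  step 2: s2  (read 0: s5→s2)
  step 3: s4  (read 1: s2→s4)
  step 4: s1  (read 0: s4→s1)
  step 5: s4  (read 1: s1→s4)   ← first repeat (s4 seen earlier)
  step 6: s1  (read 0: s4→s1)

So i = 3, j = 5, giving x = w[0:3] = 201, y = w[3:5] = 01, z = w[5:6] = 0.
Check: |xy| = 5 ≤ 6 and |y| = 2 ≥ 1. Reading y takes N from s4 back to s4, so every xyⁱz is accepted.

01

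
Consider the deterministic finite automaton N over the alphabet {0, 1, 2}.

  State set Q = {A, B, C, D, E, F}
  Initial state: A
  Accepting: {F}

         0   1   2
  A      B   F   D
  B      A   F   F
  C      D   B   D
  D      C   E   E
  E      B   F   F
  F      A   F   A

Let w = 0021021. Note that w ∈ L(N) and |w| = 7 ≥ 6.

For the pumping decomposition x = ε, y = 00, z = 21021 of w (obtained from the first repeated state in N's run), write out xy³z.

00000021021

xy^3z = ε·00·00·00·21021 = 00000021021.
Reading y = 00 takes N from A back to A, so after x·y·y·y the machine is still in A, and z then leads to the accepting state F. Hence 00000021021 ∈ L(N).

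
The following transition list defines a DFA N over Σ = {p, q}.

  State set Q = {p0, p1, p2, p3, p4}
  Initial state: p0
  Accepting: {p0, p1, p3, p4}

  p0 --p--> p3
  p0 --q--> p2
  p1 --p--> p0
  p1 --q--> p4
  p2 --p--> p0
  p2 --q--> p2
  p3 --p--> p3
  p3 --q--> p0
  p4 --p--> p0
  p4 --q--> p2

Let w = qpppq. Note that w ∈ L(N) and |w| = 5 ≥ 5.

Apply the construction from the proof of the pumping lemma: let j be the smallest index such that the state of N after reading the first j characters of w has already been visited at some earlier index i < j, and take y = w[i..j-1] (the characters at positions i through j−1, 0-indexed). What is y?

qp

Run of N on w = q p p p q:
  step 0: p0  (start)
  step 1: p2  (read q: p0→p2)
  step 2: p0  (read p: p2→p0)   ← first repeat (p0 seen earlier)
  step 3: p3  (read p: p0→p3)
  step 4: p3  (read p: p3→p3)
  step 5: p0  (read q: p3→p0)

So i = 0, j = 2, giving x = w[0:0] = ε, y = w[0:2] = qp, z = w[2:5] = ppq.
Check: |xy| = 2 ≤ 5 and |y| = 2 ≥ 1. Reading y takes N from p0 back to p0, so every xyⁱz is accepted.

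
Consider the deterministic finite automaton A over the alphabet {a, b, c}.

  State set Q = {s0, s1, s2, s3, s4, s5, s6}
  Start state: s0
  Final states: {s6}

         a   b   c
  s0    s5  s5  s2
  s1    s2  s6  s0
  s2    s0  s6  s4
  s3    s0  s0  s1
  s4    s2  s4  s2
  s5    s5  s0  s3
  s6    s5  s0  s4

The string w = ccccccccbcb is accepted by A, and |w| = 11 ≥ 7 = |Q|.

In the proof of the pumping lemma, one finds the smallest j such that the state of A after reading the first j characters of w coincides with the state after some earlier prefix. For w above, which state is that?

Run of A on w = c c c c c c c c b c b:
  step 0: s0  (start)
  step 1: s2  (read c: s0→s2)
  step 2: s4  (read c: s2→s4)
  step 3: s2  (read c: s4→s2)   ← first repeat (s2 seen earlier)
  step 4: s4  (read c: s2→s4)
  step 5: s2  (read c: s4→s2)
  step 6: s4  (read c: s2→s4)
  step 7: s2  (read c: s4→s2)
  step 8: s4  (read c: s2→s4)
  step 9: s4  (read b: s4→s4)
  step 10: s2  (read c: s4→s2)
  step 11: s6  (read b: s2→s6)

The earliest repeat is at step j = 3: A is in s2, which it already visited at step i = 1.

s2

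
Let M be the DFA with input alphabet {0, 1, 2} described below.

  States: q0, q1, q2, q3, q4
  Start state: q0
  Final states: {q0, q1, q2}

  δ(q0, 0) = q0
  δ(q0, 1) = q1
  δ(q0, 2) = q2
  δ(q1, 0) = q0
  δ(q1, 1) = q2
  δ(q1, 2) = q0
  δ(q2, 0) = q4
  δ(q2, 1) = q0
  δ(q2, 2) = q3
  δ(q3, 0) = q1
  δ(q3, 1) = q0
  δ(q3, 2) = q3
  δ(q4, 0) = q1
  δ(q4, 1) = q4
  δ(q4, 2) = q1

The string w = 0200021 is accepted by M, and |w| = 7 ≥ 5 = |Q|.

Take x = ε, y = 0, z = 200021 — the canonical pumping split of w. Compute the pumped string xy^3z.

xy^3z = ε·0·0·0·200021 = 000200021.
Reading y = 0 takes M from q0 back to q0, so after x·y·y·y the machine is still in q0, and z then leads to the accepting state q0. Hence 000200021 ∈ L(M).

000200021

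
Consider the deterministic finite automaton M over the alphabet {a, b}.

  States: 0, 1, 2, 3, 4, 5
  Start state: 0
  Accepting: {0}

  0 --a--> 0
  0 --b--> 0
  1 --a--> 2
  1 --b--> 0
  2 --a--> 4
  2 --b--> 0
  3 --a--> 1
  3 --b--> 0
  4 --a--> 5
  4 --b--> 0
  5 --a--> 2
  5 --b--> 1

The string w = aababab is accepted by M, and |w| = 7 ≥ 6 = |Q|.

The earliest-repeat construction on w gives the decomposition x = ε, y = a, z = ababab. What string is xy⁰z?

xy⁰z = xz = ε·ababab = ababab.
Reading y = a takes M from 0 back to 0, so after x the machine is still in 0, and z then leads to the accepting state 0. Hence ababab ∈ L(M).

ababab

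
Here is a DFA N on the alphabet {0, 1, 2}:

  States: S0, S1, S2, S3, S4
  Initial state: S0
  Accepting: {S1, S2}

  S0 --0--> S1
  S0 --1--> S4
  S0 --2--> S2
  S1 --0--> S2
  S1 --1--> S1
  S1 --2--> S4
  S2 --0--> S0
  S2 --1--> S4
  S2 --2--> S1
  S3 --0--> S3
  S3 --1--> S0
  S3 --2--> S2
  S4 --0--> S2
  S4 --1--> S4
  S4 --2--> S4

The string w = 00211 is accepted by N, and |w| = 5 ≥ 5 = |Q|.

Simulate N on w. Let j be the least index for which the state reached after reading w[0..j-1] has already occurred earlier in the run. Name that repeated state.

State sequence: S0 -0-> S1 -0-> S2 -2-> S1 -1-> S1 -1-> S1
First repeat at step 3: S1 was already visited.

The earliest repeat is at step j = 3: N is in S1, which it already visited at step i = 1.
Pumping length from the standard proof: p = 5 (the number of states). The repeated state found above gives |xy| = j ≤ 5 and |y| = j − i ≥ 1.

S1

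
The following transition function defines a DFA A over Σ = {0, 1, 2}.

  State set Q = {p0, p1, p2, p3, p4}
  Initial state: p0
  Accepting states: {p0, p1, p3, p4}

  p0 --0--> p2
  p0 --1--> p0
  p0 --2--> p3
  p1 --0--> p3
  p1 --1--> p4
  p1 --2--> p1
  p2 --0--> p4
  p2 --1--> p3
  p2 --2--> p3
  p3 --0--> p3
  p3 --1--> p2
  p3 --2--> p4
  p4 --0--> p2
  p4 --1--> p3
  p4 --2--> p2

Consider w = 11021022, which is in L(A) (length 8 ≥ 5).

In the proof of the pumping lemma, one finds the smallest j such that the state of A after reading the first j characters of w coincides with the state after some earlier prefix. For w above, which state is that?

p0

Run of A on w = 1 1 0 2 1 0 2 2:
  step 0: p0  (start)
  step 1: p0  (read 1: p0→p0)   ← first repeat (p0 seen earlier)
  step 2: p0  (read 1: p0→p0)
  step 3: p2  (read 0: p0→p2)
  step 4: p3  (read 2: p2→p3)
  step 5: p2  (read 1: p3→p2)
  step 6: p4  (read 0: p2→p4)
  step 7: p2  (read 2: p4→p2)
  step 8: p3  (read 2: p2→p3)

The earliest repeat is at step j = 1: A is in p0, which it already visited at step i = 0.
The DFA has 5 states, so the proof of the pumping lemma guarantees a repeated state among the first 5+1 visited; the segment between the two visits is the pumpable y.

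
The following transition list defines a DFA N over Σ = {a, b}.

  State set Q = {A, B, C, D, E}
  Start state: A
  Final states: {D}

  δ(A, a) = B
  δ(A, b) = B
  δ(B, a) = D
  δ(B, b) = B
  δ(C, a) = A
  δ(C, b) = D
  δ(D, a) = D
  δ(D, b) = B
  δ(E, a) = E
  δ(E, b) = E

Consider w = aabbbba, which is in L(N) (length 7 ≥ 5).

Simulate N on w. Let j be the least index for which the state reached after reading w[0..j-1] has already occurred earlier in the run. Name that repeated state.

B

State sequence: A -a-> B -a-> D -b-> B -b-> B -b-> B -b-> B -a-> D
First repeat at step 3: B was already visited.

The earliest repeat is at step j = 3: N is in B, which it already visited at step i = 1.
The DFA has 5 states, so the proof of the pumping lemma guarantees a repeated state among the first 5+1 visited; the segment between the two visits is the pumpable y.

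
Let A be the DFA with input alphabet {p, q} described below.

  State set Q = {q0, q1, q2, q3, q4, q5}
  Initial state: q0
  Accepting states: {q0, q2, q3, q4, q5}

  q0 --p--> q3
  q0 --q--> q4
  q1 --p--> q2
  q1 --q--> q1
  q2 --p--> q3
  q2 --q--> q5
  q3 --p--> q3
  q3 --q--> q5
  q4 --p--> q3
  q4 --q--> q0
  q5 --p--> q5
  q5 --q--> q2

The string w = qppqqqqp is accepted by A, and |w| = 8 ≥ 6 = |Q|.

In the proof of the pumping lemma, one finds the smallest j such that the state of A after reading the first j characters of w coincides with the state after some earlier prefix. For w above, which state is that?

State sequence: q0 -q-> q4 -p-> q3 -p-> q3 -q-> q5 -q-> q2 -q-> q5 -q-> q2 -p-> q3
First repeat at step 3: q3 was already visited.

The earliest repeat is at step j = 3: A is in q3, which it already visited at step i = 2.

q3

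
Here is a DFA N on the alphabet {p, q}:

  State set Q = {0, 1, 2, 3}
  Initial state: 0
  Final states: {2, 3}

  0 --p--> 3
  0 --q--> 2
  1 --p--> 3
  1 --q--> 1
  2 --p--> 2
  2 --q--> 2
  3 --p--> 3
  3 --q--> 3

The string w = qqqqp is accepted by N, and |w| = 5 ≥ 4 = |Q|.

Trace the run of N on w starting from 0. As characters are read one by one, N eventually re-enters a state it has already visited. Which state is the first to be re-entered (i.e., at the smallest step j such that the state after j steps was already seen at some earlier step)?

State sequence: 0 -q-> 2 -q-> 2 -q-> 2 -q-> 2 -p-> 2
First repeat at step 2: 2 was already visited.

The earliest repeat is at step j = 2: N is in 2, which it already visited at step i = 1.

2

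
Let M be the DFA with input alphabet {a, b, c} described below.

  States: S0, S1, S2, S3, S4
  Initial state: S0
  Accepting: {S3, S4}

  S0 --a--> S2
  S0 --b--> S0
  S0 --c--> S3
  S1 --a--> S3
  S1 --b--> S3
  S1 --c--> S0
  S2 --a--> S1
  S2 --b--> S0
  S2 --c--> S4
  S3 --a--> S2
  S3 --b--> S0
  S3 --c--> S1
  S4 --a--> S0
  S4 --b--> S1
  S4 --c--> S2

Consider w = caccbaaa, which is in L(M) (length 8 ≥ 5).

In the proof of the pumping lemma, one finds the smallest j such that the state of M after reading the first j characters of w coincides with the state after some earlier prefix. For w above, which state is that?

S2

State sequence: S0 -c-> S3 -a-> S2 -c-> S4 -c-> S2 -b-> S0 -a-> S2 -a-> S1 -a-> S3
First repeat at step 4: S2 was already visited.

The earliest repeat is at step j = 4: M is in S2, which it already visited at step i = 2.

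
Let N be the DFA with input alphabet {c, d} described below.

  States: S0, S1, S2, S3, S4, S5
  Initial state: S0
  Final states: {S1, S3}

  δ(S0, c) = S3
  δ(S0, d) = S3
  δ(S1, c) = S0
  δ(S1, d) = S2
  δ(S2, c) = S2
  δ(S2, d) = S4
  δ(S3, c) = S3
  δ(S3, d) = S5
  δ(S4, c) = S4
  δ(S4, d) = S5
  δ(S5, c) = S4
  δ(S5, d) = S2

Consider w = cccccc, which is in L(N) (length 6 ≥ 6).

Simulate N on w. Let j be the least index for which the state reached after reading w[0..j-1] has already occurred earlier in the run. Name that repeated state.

S3

State sequence: S0 -c-> S3 -c-> S3 -c-> S3 -c-> S3 -c-> S3 -c-> S3
First repeat at step 2: S3 was already visited.

The earliest repeat is at step j = 2: N is in S3, which it already visited at step i = 1.
With |Q| = 6, pigeonhole forces a state repeat no later than step 6; the substring read between the first and second visits to that state can be pumped.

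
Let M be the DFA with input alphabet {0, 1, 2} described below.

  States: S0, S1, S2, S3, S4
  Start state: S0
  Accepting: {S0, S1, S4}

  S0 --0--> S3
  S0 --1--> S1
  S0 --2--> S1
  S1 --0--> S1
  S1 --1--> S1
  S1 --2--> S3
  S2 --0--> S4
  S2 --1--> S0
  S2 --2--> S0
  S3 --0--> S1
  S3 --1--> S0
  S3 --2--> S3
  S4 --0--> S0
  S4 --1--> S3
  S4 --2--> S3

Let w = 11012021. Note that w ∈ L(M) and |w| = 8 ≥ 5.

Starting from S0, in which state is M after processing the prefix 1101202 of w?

State sequence: S0 -1-> S1 -1-> S1 -0-> S1 -1-> S1 -2-> S3 -0-> S1 -2-> S3

After reading 7 characters, M is in state S3.
(This kind of state-tracing is the core of the pumping-lemma construction: with 5 states, pigeonhole forces a repeat within the first 5 steps.)

S3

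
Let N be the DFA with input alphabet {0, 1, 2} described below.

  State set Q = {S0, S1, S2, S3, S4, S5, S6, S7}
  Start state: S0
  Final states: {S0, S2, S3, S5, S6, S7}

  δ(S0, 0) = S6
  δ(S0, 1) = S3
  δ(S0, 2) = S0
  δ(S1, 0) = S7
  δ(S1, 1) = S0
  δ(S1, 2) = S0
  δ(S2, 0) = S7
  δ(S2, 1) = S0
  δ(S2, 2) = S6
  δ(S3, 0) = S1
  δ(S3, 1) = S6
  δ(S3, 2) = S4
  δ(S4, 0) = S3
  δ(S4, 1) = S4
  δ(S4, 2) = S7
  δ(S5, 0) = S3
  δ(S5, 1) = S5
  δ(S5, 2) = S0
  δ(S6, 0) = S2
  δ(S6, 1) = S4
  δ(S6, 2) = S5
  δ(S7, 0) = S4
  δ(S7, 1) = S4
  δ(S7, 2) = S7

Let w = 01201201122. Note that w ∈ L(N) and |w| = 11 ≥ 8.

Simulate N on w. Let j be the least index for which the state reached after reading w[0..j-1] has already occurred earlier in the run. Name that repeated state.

Run of N on w = 0 1 2 0 1 2 0 1 1 2 2:
  step 0: S0  (start)
  step 1: S6  (read 0: S0→S6)
  step 2: S4  (read 1: S6→S4)
  step 3: S7  (read 2: S4→S7)
  step 4: S4  (read 0: S7→S4)   ← first repeat (S4 seen earlier)
  step 5: S4  (read 1: S4→S4)
  step 6: S7  (read 2: S4→S7)
  step 7: S4  (read 0: S7→S4)
  step 8: S4  (read 1: S4→S4)
  step 9: S4  (read 1: S4→S4)
  step 10: S7  (read 2: S4→S7)
  step 11: S7  (read 2: S7→S7)

The earliest repeat is at step j = 4: N is in S4, which it already visited at step i = 2.

S4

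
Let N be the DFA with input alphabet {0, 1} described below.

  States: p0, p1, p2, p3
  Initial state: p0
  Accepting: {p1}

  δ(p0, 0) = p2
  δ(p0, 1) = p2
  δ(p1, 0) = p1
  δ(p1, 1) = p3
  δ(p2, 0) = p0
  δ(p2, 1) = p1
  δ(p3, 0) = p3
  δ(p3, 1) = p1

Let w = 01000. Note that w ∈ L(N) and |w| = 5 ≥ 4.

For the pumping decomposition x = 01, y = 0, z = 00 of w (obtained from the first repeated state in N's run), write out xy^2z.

010000

xy^2z = 01·0·0·00 = 010000.
Reading y = 0 takes N from p1 back to p1, so after x·y·y the machine is still in p1, and z then leads to the accepting state p1. Hence 010000 ∈ L(N).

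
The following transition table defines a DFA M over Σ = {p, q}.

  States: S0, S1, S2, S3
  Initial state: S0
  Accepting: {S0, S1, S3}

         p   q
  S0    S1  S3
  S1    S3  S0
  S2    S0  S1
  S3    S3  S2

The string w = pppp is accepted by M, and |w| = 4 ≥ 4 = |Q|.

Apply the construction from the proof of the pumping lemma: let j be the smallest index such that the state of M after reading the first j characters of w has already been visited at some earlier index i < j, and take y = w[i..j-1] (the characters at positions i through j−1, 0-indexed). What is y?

State sequence: S0 -p-> S1 -p-> S3 -p-> S3 -p-> S3
First repeat at step 3: S3 was already visited.

So i = 2, j = 3, giving x = w[0:2] = pp, y = w[2:3] = p, z = w[3:4] = p.
Check: |xy| = 3 ≤ 4 and |y| = 1 ≥ 1. Reading y takes M from S3 back to S3, so every xyⁱz is accepted.

p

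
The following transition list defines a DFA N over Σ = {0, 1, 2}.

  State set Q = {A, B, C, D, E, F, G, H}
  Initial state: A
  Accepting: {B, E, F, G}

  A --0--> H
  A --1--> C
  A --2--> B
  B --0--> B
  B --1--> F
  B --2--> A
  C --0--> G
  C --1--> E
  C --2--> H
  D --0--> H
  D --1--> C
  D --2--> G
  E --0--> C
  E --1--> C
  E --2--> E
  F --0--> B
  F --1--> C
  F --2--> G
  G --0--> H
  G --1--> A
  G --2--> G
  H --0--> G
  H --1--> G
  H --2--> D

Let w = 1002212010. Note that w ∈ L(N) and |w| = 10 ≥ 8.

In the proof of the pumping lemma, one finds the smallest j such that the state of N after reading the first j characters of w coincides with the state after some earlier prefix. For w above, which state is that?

G

Run of N on w = 1 0 0 2 2 1 2 0 1 0:
  step 0: A  (start)
  step 1: C  (read 1: A→C)
  step 2: G  (read 0: C→G)
  step 3: H  (read 0: G→H)
  step 4: D  (read 2: H→D)
  step 5: G  (read 2: D→G)   ← first repeat (G seen earlier)
  step 6: A  (read 1: G→A)
  step 7: B  (read 2: A→B)
  step 8: B  (read 0: B→B)
  step 9: F  (read 1: B→F)
  step 10: B  (read 0: F→B)

The earliest repeat is at step j = 5: N is in G, which it already visited at step i = 2.
With |Q| = 8, pigeonhole forces a state repeat no later than step 8; the substring read between the first and second visits to that state can be pumped.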